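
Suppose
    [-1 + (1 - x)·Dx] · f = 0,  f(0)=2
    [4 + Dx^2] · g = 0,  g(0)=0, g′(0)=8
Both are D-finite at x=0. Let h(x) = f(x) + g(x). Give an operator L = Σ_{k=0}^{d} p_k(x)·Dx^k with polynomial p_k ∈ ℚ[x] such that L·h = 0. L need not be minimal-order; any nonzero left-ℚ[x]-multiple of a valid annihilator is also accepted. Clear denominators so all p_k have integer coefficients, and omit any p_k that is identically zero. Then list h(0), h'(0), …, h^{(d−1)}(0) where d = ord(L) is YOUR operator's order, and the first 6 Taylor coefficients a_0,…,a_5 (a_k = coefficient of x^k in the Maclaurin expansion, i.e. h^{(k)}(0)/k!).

f: a_k = 2, 2, 2, 2, 2, 2, …
g: a_k = 0, 8, 0, -16/3, 0, 16/15, …
h₀=f+g: left-lcm gives L₀, ord ≤ 3.
L = (20 - 16·x + 8·x^2) + (-12 + 28·x - 24·x^2 + 8·x^3)·Dx + (5 - 4·x + 2·x^2)·Dx^2 + (-3 + 7·x - 6·x^2 + 2·x^3)·Dx^3  (order 3).
h: a_k = 2, 10, 2, -10/3, 2, 46/15, …
ICs: h(0) = 2, h′(0) = 10, h′′(0) = 4.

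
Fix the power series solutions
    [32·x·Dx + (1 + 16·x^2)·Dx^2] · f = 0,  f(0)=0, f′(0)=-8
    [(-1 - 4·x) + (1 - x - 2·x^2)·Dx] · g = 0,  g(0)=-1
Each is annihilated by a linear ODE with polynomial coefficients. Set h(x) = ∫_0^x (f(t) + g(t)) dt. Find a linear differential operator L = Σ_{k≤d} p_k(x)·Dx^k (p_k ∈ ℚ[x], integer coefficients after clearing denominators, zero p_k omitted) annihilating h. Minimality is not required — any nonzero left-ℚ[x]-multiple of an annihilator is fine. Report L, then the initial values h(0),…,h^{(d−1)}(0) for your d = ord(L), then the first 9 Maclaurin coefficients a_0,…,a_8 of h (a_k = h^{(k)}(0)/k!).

L = (96 - 384·x - 6912·x^2 - 15360·x^3 - 40704·x^4 - 12288·x^6)·Dx^2 + (-31 - 104·x + 392·x^2 - 736·x^3 - 14912·x^4 - 27904·x^5 - 3072·x^6 - 12288·x^7)·Dx^3 + (3 + 19·x + 128·x^2 + 152·x^3 + 1128·x^4 - 2496·x^5 - 2560·x^6 - 1024·x^7 - 2048·x^8)·Dx^4  (order 4).
h: a_k = 0, -1, -9/2, -1, 113/12, -11/5, -2153/30, -43/7, 32173/56, …
ICs: h(0) = 0, h′(0) = -1, h′′(0) = -9, h′′′(0) = -6.

f: a_k = 0, -8, 0, 128/3, 0, -2048/5, 0, 32768/7, 0, …
g: a_k = -1, -1, -3, -5, -11, -21, -43, -85, -171, …
Weyl lclm of L_f,L_g ⇒ L₀ (ord ≤ 3).
h=∫₀ˣh₀: take L = L₀·Dx.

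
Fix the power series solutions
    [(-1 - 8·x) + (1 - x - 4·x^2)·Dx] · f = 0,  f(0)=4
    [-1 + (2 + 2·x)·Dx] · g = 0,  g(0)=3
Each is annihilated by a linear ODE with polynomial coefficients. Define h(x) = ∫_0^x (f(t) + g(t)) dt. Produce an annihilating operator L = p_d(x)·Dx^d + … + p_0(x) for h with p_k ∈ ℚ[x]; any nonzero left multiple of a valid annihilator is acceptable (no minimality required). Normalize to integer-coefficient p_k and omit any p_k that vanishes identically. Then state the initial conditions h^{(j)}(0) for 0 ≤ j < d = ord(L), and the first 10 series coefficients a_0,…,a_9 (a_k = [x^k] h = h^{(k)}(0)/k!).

L = (-21 - 75·x - 228·x^2 - 160·x^3)·Dx + (41 + 174·x + 609·x^2 + 872·x^3 + 400·x^4)·Dx^2 + (-2 - 38·x - 30·x^2 + 198·x^3 + 352·x^4 + 160·x^5)·Dx^3  (order 3).
h: a_k = 0, 7, 11/4, 157/24, 579/64, 14833/640, 66581/1536, 741313/7168, 3612771/16384, 152697593/294912, …
ICs: h(0) = 0, h′(0) = 7, h′′(0) = 11/2.

f: a_k = 4, 4, 20, 36, 116, 260, 724, 1764, 4660, 11716, …
g: a_k = 3, 3/2, -3/8, 3/16, -15/128, 21/256, -63/1024, 99/2048, -1287/32768, 2145/65536, …
h₀=f+g: left-lcm gives L₀, ord ≤ 2.
h=∫h₀ ⇒ L = L₀·Dx.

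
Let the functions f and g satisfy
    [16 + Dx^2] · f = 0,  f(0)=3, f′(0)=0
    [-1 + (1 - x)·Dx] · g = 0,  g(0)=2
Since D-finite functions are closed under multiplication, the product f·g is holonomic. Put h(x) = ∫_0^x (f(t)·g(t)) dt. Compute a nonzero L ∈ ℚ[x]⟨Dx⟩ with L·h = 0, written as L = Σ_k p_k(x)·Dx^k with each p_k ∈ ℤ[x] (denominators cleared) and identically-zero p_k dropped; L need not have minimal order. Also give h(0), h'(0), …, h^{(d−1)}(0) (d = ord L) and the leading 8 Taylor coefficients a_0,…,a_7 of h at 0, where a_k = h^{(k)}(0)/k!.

L = (-16 + 16·x)·Dx + 2·Dx^2 + (-1 + x)·Dx^3  (order 3).
h: a_k = 0, 6, 3, -14, -21/2, 22/5, 11/3, -26/15, …
ICs: h(0) = 0, h′(0) = 6, h′′(0) = 6.

f: a_k = 3, 0, -24, 0, 32, 0, -256/15, 0, …
g: a_k = 2, 2, 2, 2, 2, 2, 2, 2, …
L₀ := L_f ⊗_s L_g (sym. prod.), ord ≤ 2.
∫: right-multiply L₀ by Dx.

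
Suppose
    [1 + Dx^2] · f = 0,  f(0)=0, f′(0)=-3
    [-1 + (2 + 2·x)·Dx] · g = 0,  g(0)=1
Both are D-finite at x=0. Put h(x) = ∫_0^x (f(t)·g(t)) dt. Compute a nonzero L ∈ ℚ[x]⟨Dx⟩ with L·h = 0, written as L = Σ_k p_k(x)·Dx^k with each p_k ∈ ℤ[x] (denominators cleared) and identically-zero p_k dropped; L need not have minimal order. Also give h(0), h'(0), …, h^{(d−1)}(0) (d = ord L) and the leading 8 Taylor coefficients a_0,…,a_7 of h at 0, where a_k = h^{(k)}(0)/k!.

f: a_k = 0, -3, 0, 1/2, 0, -1/40, 0, 1/1680, …
g: a_k = 1, 1/2, -1/8, 1/16, -5/128, 7/256, -21/1024, 33/2048, …
h₀=f·g: eliminate ⇒ L₀, order ≤ 2·1.
Integrate: L := L₀·Dx.
L = (7 + 8·x + 4·x^2)·Dx + (-4 - 4·x)·Dx^2 + (4 + 8·x + 4·x^2)·Dx^3  (order 3).
h: a_k = 0, 0, -3/2, -1/2, 7/32, 1/80, 19/3840, -81/8960, …
ICs: h(0) = 0, h′(0) = 0, h′′(0) = -3.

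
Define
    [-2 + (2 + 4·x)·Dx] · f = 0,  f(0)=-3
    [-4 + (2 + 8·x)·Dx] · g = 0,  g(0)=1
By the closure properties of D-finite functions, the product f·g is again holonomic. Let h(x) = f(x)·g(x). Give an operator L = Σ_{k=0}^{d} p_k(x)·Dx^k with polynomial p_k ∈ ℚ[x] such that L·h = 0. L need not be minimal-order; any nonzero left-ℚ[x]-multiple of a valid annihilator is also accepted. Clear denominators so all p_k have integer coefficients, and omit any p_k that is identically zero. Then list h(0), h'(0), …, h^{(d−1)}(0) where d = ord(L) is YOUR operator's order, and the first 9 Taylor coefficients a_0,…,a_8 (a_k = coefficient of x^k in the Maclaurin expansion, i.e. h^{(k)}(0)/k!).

L = (-3 - 8·x) + (1 + 6·x + 8·x^2)·Dx  (order 1).
h: a_k = -3, -9, 3/2, -9/2, 111/8, -351/8, 2271/16, -7497/16, 201543/128, …
ICs: h(0) = -3.

f: a_k = -3, -3, 3/2, -3/2, 15/8, -21/8, 63/16, -99/16, 1287/128, …
g: a_k = 1, 2, -2, 4, -10, 28, -84, 264, -858, …
Sym-product of L_f,L_g gives L₀ (≤ ord 1).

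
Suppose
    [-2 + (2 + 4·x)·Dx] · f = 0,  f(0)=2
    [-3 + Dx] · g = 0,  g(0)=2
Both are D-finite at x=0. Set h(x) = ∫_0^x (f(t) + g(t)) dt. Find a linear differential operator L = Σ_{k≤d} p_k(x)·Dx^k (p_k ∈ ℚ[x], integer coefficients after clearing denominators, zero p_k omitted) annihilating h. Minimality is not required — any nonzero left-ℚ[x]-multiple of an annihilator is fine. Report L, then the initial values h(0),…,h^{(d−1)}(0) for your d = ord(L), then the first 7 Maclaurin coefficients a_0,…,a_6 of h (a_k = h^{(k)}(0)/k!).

L = (6 + 9·x)·Dx + (-5 - 18·x - 18·x^2)·Dx^2 + (1 + 5·x + 6·x^2)·Dx^3  (order 3).
h: a_k = 0, 4, 4, 8/3, 5/2, 11/10, 29/30, …
ICs: h(0) = 0, h′(0) = 4, h′′(0) = 8.

f: a_k = 2, 2, -1, 1, -5/4, 7/4, -21/8, …
g: a_k = 2, 6, 9, 9, 27/4, 81/20, 81/40, …
h₀=f+g: left-lcm gives L₀, ord ≤ 2.
h=∫₀ˣh₀: take L = L₀·Dx.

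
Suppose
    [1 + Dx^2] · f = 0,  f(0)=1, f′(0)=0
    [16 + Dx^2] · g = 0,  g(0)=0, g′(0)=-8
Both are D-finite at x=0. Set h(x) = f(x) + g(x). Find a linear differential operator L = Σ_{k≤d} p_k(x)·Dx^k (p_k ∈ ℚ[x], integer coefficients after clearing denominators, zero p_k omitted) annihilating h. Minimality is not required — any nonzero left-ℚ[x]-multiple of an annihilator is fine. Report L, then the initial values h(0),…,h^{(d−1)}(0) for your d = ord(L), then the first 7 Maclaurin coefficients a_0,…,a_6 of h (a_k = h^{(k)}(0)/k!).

f: a_k = 1, 0, -1/2, 0, 1/24, 0, -1/720, …
g: a_k = 0, -8, 0, 64/3, 0, -256/15, 0, …
Sum ⇒ L₀ = lclm(L_f,L_g) in ℚ(x)⟨Dx⟩.
L = 16 + 17·Dx^2 + Dx^4  (order 4).
h: a_k = 1, -8, -1/2, 64/3, 1/24, -256/15, -1/720, …
ICs: h(0) = 1, h′(0) = -8, h′′(0) = -1, h′′′(0) = 128.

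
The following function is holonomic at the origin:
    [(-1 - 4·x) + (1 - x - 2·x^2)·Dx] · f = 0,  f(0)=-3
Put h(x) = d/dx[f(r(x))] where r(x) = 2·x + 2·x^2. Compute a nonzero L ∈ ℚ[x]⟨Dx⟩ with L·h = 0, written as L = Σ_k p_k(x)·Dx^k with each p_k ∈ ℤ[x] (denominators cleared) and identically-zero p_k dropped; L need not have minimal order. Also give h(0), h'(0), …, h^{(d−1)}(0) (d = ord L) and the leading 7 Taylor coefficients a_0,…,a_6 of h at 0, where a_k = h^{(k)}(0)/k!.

f: a_k = -3, -3, -9, -15, -33, -63, -129, …
Change of var in L_f (x↦r) gives L₀.
Derive L from L₀ (diff closure).
L = (14 + 108·x + 444·x^2 + 1312·x^3 + 2256·x^4 + 1920·x^5 + 640·x^6) + (-1 - 8·x + 6·x^2 + 148·x^3 + 440·x^4 + 624·x^5 + 448·x^6 + 128·x^7)·Dx  (order 1).
h: a_k = -6, -84, -576, -3696, -22440, -129744, -731136, …
ICs: h(0) = -6.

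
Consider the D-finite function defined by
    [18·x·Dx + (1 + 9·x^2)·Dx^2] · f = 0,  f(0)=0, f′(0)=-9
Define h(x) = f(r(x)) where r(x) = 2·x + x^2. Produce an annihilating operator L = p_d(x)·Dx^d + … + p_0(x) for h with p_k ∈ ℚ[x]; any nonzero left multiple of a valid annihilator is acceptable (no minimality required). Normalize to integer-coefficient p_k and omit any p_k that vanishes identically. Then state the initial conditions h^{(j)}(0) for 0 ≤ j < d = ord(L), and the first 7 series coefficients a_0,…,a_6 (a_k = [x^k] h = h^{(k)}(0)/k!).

L = (-1 + 72·x + 144·x^2 + 108·x^3 + 27·x^4)·Dx + (1 + x + 36·x^2 + 72·x^3 + 45·x^4 + 9·x^5)·Dx^2  (order 2).
h: a_k = 0, -18, -9, 216, 324, -22518/5, -11637, …
ICs: h(0) = 0, h′(0) = -18.

f: a_k = 0, -9, 0, 27, 0, -729/5, 0, …
Substitute x→r, Dx→(1/r')Dx; clear ⇒ L₀.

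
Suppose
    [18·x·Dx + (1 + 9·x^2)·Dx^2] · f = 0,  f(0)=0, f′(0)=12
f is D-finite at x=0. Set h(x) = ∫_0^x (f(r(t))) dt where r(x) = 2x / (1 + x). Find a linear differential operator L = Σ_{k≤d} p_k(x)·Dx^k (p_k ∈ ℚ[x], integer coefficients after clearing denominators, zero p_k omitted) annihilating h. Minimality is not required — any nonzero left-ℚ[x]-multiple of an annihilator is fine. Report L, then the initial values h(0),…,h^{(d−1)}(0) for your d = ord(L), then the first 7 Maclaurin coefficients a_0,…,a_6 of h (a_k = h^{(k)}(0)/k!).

f: a_k = 0, 12, 0, -36, 0, 972/5, 0, …
Substitute x→r, Dx→(1/r')Dx; clear ⇒ L₀.
h=∫h₀ ⇒ L = L₀·Dx.
L = (2 + 74·x)·Dx^2 + (1 + 2·x + 37·x^2)·Dx^3  (order 3).
h: a_k = 0, 0, 12, -8, -66, 168, 3764/5, …
ICs: h(0) = 0, h′(0) = 0, h′′(0) = 24.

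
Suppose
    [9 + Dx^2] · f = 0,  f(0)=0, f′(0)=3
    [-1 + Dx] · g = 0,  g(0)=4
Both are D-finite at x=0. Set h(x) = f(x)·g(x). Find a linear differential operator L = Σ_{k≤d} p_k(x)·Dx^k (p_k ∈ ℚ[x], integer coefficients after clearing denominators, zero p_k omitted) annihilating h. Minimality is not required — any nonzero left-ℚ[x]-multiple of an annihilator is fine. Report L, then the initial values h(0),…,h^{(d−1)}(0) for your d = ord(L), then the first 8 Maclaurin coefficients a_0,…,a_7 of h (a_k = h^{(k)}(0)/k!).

f: a_k = 0, 3, 0, -9/2, 0, 81/40, 0, -243/560, …
g: a_k = 4, 4, 2, 2/3, 1/6, 1/30, 1/180, 1/1260, …
Product ⇒ symmetric product L₀, ord ≤ 2.
L = 10 - 2·Dx + Dx^2  (order 2).
h: a_k = 0, 12, 12, -12, -16, -2/5, 26/5, 166/105, …
ICs: h(0) = 0, h′(0) = 12.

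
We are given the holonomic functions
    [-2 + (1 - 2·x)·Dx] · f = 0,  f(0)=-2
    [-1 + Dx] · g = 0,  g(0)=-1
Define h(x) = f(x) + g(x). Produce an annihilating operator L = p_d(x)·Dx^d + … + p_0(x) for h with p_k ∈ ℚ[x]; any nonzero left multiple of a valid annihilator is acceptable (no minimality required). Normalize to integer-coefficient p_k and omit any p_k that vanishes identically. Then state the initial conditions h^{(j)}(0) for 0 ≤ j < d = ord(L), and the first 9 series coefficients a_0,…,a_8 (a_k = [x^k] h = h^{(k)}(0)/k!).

L = (-6 - 4·x) + (7 + 4·x - 4·x^2)·Dx + (-1 + 4·x^2)·Dx^2  (order 2).
h: a_k = -3, -5, -17/2, -97/6, -769/24, -7681/120, -92161/720, -1290241/5040, -20643841/40320, …
ICs: h(0) = -3, h′(0) = -5.

f: a_k = -2, -4, -8, -16, -32, -64, -128, -256, -512, …
g: a_k = -1, -1, -1/2, -1/6, -1/24, -1/120, -1/720, -1/5040, -1/40320, …
Sum ⇒ L₀ = lclm(L_f,L_g) in ℚ(x)⟨Dx⟩.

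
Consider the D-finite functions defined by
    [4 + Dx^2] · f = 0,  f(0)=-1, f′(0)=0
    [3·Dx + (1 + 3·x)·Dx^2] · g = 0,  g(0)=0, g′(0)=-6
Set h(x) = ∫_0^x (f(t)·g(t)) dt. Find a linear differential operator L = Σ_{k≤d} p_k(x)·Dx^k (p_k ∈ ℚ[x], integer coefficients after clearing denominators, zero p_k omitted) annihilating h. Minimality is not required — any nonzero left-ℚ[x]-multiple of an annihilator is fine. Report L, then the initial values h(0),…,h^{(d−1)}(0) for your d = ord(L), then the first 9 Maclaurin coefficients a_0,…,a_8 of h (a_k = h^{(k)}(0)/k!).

L = (-1112 - 1248·x + 7344·x^2 + 27648·x^3 + 20736·x^4)·Dx + (-48 + 2160·x + 10368·x^2 + 10368·x^3)·Dx^2 + (-250 + 240·x + 4968·x^2 + 13824·x^3 + 10368·x^4)·Dx^3 + (-12 + 540·x + 2592·x^2 + 2592·x^3)·Dx^4 + (7 + 138·x + 783·x^2 + 1728·x^3 + 1296·x^4)·Dx^5  (order 5).
h: a_k = 0, 0, 3, -3, 3/2, -9/2, 163/15, -24, 23201/420, …
ICs: h(0) = 0, h′(0) = 0, h′′(0) = 6, h′′′(0) = -18, h′′′′(0) = 36.

f: a_k = -1, 0, 2, 0, -2/3, 0, 4/45, 0, -2/315, …
g: a_k = 0, -6, 9, -18, 81/2, -486/5, 243, -4374/7, 6561/4, …
L₀ := L_f ⊗_s L_g (sym. prod.), ord ≤ 4.
∫: right-multiply L₀ by Dx.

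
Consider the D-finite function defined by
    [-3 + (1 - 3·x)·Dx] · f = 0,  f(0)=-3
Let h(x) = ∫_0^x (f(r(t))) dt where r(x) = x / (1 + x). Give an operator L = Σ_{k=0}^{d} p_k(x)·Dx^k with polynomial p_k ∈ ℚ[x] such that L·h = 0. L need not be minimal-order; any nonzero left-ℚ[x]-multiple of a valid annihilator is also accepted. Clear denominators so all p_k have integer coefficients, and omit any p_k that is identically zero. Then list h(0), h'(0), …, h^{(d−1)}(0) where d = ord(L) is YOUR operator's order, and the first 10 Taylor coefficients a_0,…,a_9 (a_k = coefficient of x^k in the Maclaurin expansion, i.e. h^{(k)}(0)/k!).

f: a_k = -3, -9, -27, -81, -243, -729, -2187, -6561, -19683, -59049, …
h₀=f(r): pull back L_f along r ⇒ L₀.
h=∫₀ˣh₀: take L = L₀·Dx.
L = 3·Dx + (-1 + x + 2·x^2)·Dx^2  (order 2).
h: a_k = 0, -3, -9/2, -6, -9, -72/5, -24, -288/7, -72, -128, …
ICs: h(0) = 0, h′(0) = -3.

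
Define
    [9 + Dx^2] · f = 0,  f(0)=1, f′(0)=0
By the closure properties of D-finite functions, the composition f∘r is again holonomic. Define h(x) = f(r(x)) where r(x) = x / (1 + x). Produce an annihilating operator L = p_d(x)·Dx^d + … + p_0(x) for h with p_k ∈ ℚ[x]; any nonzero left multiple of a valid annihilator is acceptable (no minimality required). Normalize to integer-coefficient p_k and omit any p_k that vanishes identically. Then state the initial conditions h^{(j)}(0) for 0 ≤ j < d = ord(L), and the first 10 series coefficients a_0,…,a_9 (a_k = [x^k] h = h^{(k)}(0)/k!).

L = 9 + (2 + 6·x + 6·x^2 + 2·x^3)·Dx + (1 + 4·x + 6·x^2 + 4·x^3 + x^4)·Dx^2  (order 2).
h: a_k = 1, 0, -9/2, 9, -81/8, 9/2, 819/80, -1377/40, 293553/4480, -54657/560, …
ICs: h(0) = 1, h′(0) = 0.

f: a_k = 1, 0, -9/2, 0, 27/8, 0, -81/80, 0, 729/4480, 0, …
f∘r: x↦r, Dx↦Dx/r' in L_f ⇒ L₀.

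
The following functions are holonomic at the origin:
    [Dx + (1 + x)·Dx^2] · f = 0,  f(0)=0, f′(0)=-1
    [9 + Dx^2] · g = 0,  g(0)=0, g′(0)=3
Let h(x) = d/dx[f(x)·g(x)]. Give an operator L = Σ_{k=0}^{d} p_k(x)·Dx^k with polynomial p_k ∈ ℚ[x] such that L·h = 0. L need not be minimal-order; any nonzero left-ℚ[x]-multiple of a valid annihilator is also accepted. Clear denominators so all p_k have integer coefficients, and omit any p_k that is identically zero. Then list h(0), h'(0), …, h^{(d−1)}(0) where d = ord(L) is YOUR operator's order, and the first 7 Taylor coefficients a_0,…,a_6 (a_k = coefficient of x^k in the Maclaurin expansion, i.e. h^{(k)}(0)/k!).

f: a_k = 0, -1, 1/2, -1/3, 1/4, -1/5, 1/6, …
g: a_k = 0, 3, 0, -9/2, 0, 81/40, 0, …
L₀ := L_f ⊗_s L_g (sym. prod.), ord ≤ 4.
h=h₀': d/dx-closure on L₀ ⇒ L.
L = (13743 + 107892·x + 319302·x^2 + 475308·x^3 + 381267·x^4 + 157464·x^5 + 26244·x^6) + (4104 + 24192·x + 53460·x^2 + 56700·x^3 + 29160·x^4 + 5832·x^5)·Dx + (4020 + 27828·x + 76770·x^2 + 109512·x^3 + 85698·x^4 + 34992·x^5 + 5832·x^6)·Dx^2 + (456 + 2688·x + 5940·x^2 + 6300·x^3 + 3240·x^4 + 648·x^5)·Dx^3 + (277 + 1760·x + 4588·x^2 + 6300·x^3 + 4815·x^4 + 1944·x^5 + 324·x^6)·Dx^4  (order 4).
h: a_k = 0, -6, 9/2, 14, -15/2, -27/4, 217/80, …
ICs: h(0) = 0, h′(0) = -6, h′′(0) = 9, h′′′(0) = 84.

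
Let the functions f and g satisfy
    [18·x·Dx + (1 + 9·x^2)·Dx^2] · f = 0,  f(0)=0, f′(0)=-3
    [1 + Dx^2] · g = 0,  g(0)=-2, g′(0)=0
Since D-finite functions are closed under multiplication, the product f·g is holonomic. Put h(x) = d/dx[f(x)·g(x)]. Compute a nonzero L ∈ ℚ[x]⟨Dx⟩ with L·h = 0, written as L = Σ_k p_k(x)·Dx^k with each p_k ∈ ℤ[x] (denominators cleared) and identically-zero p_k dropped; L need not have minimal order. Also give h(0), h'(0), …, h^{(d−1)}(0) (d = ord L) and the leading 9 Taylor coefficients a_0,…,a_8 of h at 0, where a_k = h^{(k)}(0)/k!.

f: a_k = 0, -3, 0, 9, 0, -243/5, 0, 2187/7, 0, …
g: a_k = -2, 0, 1, 0, -1/12, 0, 1/360, 0, -1/20160, …
Sym-product of L_f,L_g gives L₀ (≤ ord 4).
Derive L from L₀ (diff closure).
L = (38998 + 738774·x^2 + 15162957·x^4 + 3032640·x^6 - 78732·x^8 - 1771470·x^10 + 531441·x^12) + (20772·x + 1033884·x^3 + 7902360·x^5 + 2624400·x^7 + 1180980·x^9 + 2125764·x^11)·Dx + (39368 + 755028·x^2 + 15369750·x^4 + 3887028·x^6 + 314928·x^8 - 1417176·x^10 + 1062882·x^12)·Dx^2 + (20772·x + 1033884·x^3 + 7902360·x^5 + 2624400·x^7 + 1180980·x^9 + 2125764·x^11)·Dx^3 + (370 + 16254·x^2 + 206793·x^4 + 854388·x^6 + 393660·x^8 + 354294·x^10 + 531441·x^12)·Dx^4  (order 4).
h: a_k = 6, 0, -63, 0, 2129/4, 0, -566341/120, 0, 18912111/448, …
ICs: h(0) = 6, h′(0) = 0, h′′(0) = -126, h′′′(0) = 0.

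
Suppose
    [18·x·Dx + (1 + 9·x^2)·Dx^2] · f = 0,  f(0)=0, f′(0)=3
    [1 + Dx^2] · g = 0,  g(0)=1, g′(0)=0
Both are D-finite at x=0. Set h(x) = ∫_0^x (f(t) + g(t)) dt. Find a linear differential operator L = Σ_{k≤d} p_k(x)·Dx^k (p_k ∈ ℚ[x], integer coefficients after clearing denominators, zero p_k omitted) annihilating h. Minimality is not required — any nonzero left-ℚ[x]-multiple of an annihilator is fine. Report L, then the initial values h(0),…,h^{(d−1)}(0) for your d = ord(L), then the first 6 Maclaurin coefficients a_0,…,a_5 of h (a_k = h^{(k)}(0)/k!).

L = (-1926·x + 17820·x^3 + 1458·x^5)·Dx^2 + (-17 + 351·x^2 + 4617·x^4 + 729·x^6)·Dx^3 + (-1926·x + 17820·x^3 + 1458·x^5)·Dx^4 + (-17 + 351·x^2 + 4617·x^4 + 729·x^6)·Dx^5  (order 5).
h: a_k = 0, 1, 3/2, -1/6, -9/4, 1/120, …
ICs: h(0) = 0, h′(0) = 1, h′′(0) = 3, h′′′(0) = -1, h′′′′(0) = -54.

f: a_k = 0, 3, 0, -9, 0, 243/5, …
g: a_k = 1, 0, -1/2, 0, 1/24, 0, …
Sum ⇒ L₀ = lclm(L_f,L_g) in ℚ(x)⟨Dx⟩.
∫: right-multiply L₀ by Dx.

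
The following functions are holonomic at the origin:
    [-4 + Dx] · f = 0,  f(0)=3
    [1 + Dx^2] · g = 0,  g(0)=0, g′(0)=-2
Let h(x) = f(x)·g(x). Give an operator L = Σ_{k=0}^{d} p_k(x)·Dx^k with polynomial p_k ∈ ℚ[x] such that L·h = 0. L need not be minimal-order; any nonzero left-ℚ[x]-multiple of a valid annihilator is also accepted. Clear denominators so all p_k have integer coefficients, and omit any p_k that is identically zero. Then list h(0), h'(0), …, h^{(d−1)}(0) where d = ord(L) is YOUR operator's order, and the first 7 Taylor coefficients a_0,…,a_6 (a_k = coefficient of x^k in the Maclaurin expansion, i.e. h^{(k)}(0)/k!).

L = 17 - 8·Dx + Dx^2  (order 2).
h: a_k = 0, -6, -24, -47, -60, -1121/20, -611/15, …
ICs: h(0) = 0, h′(0) = -6.

f: a_k = 3, 12, 24, 32, 32, 128/5, 256/15, …
g: a_k = 0, -2, 0, 1/3, 0, -1/60, 0, …
Product ⇒ symmetric product L₀, ord ≤ 2.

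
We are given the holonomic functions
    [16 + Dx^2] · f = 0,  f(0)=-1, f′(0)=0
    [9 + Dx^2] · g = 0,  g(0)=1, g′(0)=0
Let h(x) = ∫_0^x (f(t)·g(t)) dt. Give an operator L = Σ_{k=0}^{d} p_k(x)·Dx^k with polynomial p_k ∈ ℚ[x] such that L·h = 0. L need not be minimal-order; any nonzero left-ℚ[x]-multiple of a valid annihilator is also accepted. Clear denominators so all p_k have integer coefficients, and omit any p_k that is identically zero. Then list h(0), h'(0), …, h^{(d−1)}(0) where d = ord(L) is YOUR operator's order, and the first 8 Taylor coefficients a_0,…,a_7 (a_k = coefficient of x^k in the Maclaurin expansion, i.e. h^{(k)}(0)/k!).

L = 49·Dx + 50·Dx^3 + Dx^5  (order 5).
h: a_k = 0, -1, 0, 25/6, 0, -1201/120, 0, 11765/1008, …
ICs: h(0) = 0, h′(0) = -1, h′′(0) = 0, h′′′(0) = 25, h′′′′(0) = 0.

f: a_k = -1, 0, 8, 0, -32/3, 0, 256/45, 0, …
g: a_k = 1, 0, -9/2, 0, 27/8, 0, -81/80, 0, …
Product ⇒ symmetric product L₀, ord ≤ 4.
h=∫h₀ ⇒ L = L₀·Dx.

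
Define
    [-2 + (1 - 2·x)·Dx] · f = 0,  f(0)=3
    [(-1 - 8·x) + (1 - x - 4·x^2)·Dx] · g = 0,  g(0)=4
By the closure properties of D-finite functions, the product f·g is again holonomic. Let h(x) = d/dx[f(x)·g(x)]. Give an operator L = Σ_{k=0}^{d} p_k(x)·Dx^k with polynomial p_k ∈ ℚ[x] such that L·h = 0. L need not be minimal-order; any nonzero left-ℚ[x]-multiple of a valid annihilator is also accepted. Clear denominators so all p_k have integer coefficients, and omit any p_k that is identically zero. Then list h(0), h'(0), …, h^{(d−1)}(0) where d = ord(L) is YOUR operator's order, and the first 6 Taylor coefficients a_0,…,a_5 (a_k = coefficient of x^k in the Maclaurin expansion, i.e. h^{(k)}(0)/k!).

f: a_k = 3, 6, 12, 24, 48, 96, …
g: a_k = 4, 4, 20, 36, 116, 260, …
L₀ := L_f ⊗_s L_g (sym. prod.), ord ≤ 1.
Derive L from L₀ (diff closure).
L = (22 - 12·x - 120·x^2 - 256·x^3 + 768·x^4) + (-3 + 5·x + 42·x^2 - 88·x^3 - 80·x^4 + 192·x^5)·Dx  (order 1).
h: a_k = 36, 264, 1116, 4368, 14820, 48600, …
ICs: h(0) = 36.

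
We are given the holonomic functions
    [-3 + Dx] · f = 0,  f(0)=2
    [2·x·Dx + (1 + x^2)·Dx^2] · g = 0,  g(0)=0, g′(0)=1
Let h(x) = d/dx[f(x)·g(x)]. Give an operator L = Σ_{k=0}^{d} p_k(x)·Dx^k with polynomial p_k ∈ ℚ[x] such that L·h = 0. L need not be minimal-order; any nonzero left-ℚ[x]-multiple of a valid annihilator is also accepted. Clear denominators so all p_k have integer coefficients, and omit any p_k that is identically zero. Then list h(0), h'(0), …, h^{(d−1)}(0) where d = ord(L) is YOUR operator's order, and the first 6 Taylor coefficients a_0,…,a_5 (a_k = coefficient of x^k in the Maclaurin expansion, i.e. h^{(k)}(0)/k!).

f: a_k = 2, 6, 9, 9, 27/4, 81/20, …
g: a_k = 0, 1, 0, -1/3, 0, 1/5, …
f·g: L₀ = L_f ⊗_s L_g, ord ≤ 1·2.
h₀' ⇒ L via d/dx closure of L₀.
L = (21 - 36·x + 72·x^2 - 36·x^3 + 27·x^4) + (-16 + 18·x - 42·x^2 + 18·x^3 - 18·x^4)·Dx + (3 - 2·x + 6·x^2 - 2·x^3 + 3·x^4)·Dx^2  (order 2).
h: a_k = 2, 12, 25, 28, 83/4, 27/2, …
ICs: h(0) = 2, h′(0) = 12.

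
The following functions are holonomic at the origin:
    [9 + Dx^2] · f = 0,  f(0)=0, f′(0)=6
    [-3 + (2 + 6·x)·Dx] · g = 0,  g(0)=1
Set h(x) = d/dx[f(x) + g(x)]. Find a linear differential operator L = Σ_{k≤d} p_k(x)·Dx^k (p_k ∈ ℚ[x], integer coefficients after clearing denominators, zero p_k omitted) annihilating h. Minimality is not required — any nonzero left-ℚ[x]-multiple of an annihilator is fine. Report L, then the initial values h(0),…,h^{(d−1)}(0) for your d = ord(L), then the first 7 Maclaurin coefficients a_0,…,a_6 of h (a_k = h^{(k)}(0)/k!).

f: a_k = 0, 6, 0, -9, 0, 81/20, 0, …
g: a_k = 1, 3/2, -9/8, 27/16, -405/128, 1701/256, -15309/1024, …
L₀ := lclm(L_f,L_g); ord L₀ ≤ 2+1.
Derive L from L₀ (diff closure).
L = (-513 - 648·x - 972·x^2) + (-126 - 810·x - 1944·x^2 - 1944·x^3)·Dx + (-57 - 72·x - 108·x^2)·Dx^2 + (-14 - 90·x - 216·x^2 - 216·x^3)·Dx^3  (order 3).
h: a_k = 15/2, -9/4, -351/16, -405/32, 13689/256, -45927/512, 2463777/10240, …
ICs: h(0) = 15/2, h′(0) = -9/4, h′′(0) = -351/8.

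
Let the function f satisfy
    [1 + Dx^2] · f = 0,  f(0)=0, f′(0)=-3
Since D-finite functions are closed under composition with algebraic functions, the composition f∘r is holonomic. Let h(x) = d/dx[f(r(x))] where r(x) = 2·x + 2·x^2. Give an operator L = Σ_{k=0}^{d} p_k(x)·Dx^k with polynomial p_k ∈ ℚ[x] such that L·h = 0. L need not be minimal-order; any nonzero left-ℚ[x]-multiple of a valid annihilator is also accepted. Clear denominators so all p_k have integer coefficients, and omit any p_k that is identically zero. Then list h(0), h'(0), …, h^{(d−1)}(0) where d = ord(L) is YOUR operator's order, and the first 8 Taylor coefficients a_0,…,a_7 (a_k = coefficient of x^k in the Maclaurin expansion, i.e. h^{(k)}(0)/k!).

f: a_k = 0, -3, 0, 1/2, 0, -1/40, 0, 1/1680, …
L₀ from L_f via x↦r, Dx↦r'^{-1}Dx.
h=h₀': d/dx-closure on L₀ ⇒ L.
L = (16 + 32·x + 96·x^2 + 128·x^3 + 64·x^4) + (-6 - 12·x)·Dx + (1 + 4·x + 4·x^2)·Dx^2  (order 2).
h: a_k = -6, -12, 12, 48, 56, 0, -832/15, -896/15, …
ICs: h(0) = -6, h′(0) = -12.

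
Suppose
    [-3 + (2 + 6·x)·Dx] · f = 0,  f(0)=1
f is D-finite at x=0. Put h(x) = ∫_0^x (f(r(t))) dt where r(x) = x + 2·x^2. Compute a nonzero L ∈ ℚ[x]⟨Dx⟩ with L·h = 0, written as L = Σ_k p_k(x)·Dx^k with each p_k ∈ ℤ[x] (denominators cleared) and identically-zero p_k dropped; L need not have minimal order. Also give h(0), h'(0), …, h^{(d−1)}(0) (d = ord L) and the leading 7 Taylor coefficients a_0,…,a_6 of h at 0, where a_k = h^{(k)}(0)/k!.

L = (-3 - 12·x)·Dx + (2 + 6·x + 12·x^2)·Dx^2  (order 2).
h: a_k = 0, 1, 3/4, 5/8, -45/64, 63/128, 135/512, …
ICs: h(0) = 0, h′(0) = 1.

f: a_k = 1, 3/2, -9/8, 27/16, -405/128, 1701/256, -15309/1024, …
L₀ from L_f via x↦r, Dx↦r'^{-1}Dx.
∫: right-multiply L₀ by Dx.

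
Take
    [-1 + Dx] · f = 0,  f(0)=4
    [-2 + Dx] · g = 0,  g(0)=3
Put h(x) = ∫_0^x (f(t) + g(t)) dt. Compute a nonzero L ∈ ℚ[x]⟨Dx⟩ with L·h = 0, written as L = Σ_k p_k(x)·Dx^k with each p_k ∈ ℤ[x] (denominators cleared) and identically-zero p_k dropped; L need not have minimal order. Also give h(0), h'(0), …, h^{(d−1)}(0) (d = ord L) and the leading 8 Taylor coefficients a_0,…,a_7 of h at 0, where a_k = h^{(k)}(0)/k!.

f: a_k = 4, 4, 2, 2/3, 1/6, 1/30, 1/180, 1/1260, …
g: a_k = 3, 6, 6, 4, 2, 4/5, 4/15, 8/105, …
L₀ := lclm(L_f,L_g); ord L₀ ≤ 1+1.
h=∫h₀ ⇒ L = L₀·Dx.
L = 2·Dx - 3·Dx^2 + Dx^3  (order 3).
h: a_k = 0, 7, 5, 8/3, 7/6, 13/30, 5/36, 7/180, …
ICs: h(0) = 0, h′(0) = 7, h′′(0) = 10.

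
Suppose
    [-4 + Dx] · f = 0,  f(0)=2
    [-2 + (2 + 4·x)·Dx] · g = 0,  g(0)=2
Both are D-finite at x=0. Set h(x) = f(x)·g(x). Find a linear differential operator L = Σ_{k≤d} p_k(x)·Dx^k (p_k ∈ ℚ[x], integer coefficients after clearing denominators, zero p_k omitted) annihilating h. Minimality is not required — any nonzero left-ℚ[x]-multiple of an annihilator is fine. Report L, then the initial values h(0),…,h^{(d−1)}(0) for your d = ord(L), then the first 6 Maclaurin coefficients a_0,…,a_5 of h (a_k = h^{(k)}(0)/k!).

f: a_k = 2, 8, 16, 64/3, 64/3, 256/15, …
g: a_k = 2, 2, -1, 1, -5/4, 7/4, …
L₀ := L_f ⊗_s L_g (sym. prod.), ord ≤ 1.
L = (-5 - 8·x) + (1 + 2·x)·Dx  (order 1).
h: a_k = 4, 20, 46, 206/3, 449/6, 1949/30, …
ICs: h(0) = 4.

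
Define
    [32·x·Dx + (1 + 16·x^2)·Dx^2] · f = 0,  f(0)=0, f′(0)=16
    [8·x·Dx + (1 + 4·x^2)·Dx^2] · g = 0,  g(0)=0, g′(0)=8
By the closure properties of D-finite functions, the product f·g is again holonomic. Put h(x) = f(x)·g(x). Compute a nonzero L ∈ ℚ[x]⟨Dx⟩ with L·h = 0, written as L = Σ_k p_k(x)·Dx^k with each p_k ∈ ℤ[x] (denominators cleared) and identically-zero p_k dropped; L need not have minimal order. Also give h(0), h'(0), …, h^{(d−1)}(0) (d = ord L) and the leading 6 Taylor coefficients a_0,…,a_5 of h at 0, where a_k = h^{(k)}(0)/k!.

f: a_k = 0, 16, 0, -256/3, 0, 4096/5, …
g: a_k = 0, 8, 0, -32/3, 0, 128/5, …
Product ⇒ symmetric product L₀, ord ≤ 4.
L = (-1536·x - 51200·x^3 - 262144·x^5 + 655360·x^7 + 6291456·x^9)·Dx + (-80 - 6592·x^2 - 92160·x^4 - 229376·x^6 + 2293760·x^8 + 9437184·x^10)·Dx^2 + (-160·x - 4480·x^3 - 30720·x^5 + 69632·x^7 + 1310720·x^9 + 3145728·x^11)·Dx^3 + (-1 - 40·x^2 - 464·x^4 + 29696·x^8 + 163840·x^10 + 262144·x^12)·Dx^4  (order 4).
h: a_k = 0, 0, 128, 0, -2560/3, 0, …
ICs: h(0) = 0, h′(0) = 0, h′′(0) = 256, h′′′(0) = 0.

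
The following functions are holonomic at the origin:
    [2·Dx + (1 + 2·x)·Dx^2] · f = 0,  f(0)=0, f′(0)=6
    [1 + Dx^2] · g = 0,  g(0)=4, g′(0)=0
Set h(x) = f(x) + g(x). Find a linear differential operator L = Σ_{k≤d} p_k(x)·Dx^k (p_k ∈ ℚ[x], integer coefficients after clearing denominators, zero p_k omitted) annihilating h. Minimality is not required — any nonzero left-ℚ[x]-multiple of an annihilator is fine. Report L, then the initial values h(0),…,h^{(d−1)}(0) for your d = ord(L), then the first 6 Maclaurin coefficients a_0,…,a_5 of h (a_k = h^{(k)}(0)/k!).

f: a_k = 0, 6, -6, 8, -12, 96/5, …
g: a_k = 4, 0, -2, 0, 1/6, 0, …
f+g: L₀ = lclm(L_f,L_g), ord ≤ 2+2.
L = (50 + 8·x + 8·x^2)·Dx + (9 + 22·x + 12·x^2 + 8·x^3)·Dx^2 + (50 + 8·x + 8·x^2)·Dx^3 + (9 + 22·x + 12·x^2 + 8·x^3)·Dx^4  (order 4).
h: a_k = 4, 6, -8, 8, -71/6, 96/5, …
ICs: h(0) = 4, h′(0) = 6, h′′(0) = -16, h′′′(0) = 48.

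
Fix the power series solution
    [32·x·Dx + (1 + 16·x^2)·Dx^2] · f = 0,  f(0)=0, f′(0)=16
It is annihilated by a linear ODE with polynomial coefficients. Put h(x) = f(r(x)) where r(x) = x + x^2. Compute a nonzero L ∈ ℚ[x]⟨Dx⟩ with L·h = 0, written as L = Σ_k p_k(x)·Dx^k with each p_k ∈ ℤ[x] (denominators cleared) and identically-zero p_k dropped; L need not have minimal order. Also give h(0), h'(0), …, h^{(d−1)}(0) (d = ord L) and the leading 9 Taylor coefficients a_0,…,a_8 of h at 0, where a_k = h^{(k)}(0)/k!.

f: a_k = 0, 16, 0, -256/3, 0, 4096/5, 0, -65536/7, 0, …
Substitute x→r, Dx→(1/r')Dx; clear ⇒ L₀.
L = (-2 + 32·x + 128·x^2 + 192·x^3 + 96·x^4)·Dx + (1 + 2·x + 16·x^2 + 64·x^3 + 80·x^4 + 32·x^5)·Dx^2  (order 2).
h: a_k = 0, 16, 16, -256/3, -256, 2816/5, 12032/3, -8192/7, -57344, …
ICs: h(0) = 0, h′(0) = 16.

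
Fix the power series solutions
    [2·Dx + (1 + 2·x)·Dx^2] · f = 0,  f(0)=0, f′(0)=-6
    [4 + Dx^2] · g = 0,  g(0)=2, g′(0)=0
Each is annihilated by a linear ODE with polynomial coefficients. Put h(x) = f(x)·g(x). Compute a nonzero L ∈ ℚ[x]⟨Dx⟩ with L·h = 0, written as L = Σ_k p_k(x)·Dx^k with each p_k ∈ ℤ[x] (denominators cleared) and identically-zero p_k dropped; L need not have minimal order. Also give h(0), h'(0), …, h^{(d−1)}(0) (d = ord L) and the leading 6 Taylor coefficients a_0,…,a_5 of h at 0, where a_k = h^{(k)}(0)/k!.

f: a_k = 0, -6, 6, -8, 12, -96/5, …
g: a_k = 2, 0, -4, 0, 4/3, 0, …
h₀=f·g: eliminate ⇒ L₀, order ≤ 2·2.
L = (-48 + 192·x + 1216·x^2 + 2048·x^3 + 1024·x^4) + (32 + 320·x + 768·x^2 + 512·x^3)·Dx + (160·x + 672·x^2 + 1024·x^3 + 512·x^4)·Dx^2 + (8 + 80·x + 192·x^2 + 128·x^3)·Dx^3 + (3 + 28·x + 92·x^2 + 128·x^3 + 64·x^4)·Dx^4  (order 4).
h: a_k = 0, -12, 12, 8, 0, -72/5, …
ICs: h(0) = 0, h′(0) = -12, h′′(0) = 24, h′′′(0) = 48.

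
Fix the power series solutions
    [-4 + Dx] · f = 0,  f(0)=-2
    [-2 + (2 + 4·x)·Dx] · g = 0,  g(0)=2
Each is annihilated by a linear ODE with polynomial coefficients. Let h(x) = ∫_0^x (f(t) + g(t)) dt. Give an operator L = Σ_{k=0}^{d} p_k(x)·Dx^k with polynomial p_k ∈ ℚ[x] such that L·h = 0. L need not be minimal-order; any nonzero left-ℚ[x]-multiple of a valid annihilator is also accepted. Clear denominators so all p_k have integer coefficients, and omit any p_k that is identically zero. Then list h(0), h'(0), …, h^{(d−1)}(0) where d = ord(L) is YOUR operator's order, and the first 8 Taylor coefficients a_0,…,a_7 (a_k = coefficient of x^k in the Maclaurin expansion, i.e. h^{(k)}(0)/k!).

L = (20 + 32·x)·Dx + (-17 - 64·x - 64·x^2)·Dx^2 + (3 + 14·x + 16·x^2)·Dx^3  (order 3).
h: a_k = 0, 0, -3, -17/3, -61/12, -271/60, -919/360, -5041/2520, …
ICs: h(0) = 0, h′(0) = 0, h′′(0) = -6.

f: a_k = -2, -8, -16, -64/3, -64/3, -256/15, -512/45, -2048/315, …
g: a_k = 2, 2, -1, 1, -5/4, 7/4, -21/8, 33/8, …
Weyl lclm of L_f,L_g ⇒ L₀ (ord ≤ 2).
∫: right-multiply L₀ by Dx.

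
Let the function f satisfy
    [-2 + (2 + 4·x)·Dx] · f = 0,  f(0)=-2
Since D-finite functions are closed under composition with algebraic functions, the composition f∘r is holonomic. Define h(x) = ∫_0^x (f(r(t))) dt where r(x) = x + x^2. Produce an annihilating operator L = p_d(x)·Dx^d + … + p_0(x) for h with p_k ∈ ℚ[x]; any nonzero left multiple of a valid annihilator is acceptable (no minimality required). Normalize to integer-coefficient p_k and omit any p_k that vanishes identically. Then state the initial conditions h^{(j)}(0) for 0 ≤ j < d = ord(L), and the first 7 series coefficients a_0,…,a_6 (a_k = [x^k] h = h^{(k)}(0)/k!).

L = (-1 - 2·x)·Dx + (1 + 2·x + 2·x^2)·Dx^2  (order 2).
h: a_k = 0, -2, -1, -1/3, 1/4, -3/20, 1/24, …
ICs: h(0) = 0, h′(0) = -2.

f: a_k = -2, -2, 1, -1, 5/4, -7/4, 21/8, …
f∘r: x↦r, Dx↦Dx/r' in L_f ⇒ L₀.
Integrate: L := L₀·Dx.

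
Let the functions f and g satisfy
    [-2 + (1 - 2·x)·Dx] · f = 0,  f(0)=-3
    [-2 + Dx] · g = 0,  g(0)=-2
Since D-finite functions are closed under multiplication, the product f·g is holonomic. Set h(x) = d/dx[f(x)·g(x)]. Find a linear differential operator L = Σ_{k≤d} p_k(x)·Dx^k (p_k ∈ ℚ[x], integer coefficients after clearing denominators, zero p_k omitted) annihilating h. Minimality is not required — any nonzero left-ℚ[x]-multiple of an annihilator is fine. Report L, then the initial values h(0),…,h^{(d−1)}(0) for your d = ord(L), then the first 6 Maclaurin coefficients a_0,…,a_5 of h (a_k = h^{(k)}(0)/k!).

f: a_k = -3, -6, -12, -24, -48, -96, …
g: a_k = -2, -4, -4, -8/3, -4/3, -8/15, …
Sym-product of L_f,L_g gives L₀ (≤ ord 1).
Differentiate: ansatz ord ≤ ord L₀ ⇒ L.
L = (5 - 8·x + 4·x^2) + (-1 + 3·x - 2·x^2)·Dx  (order 1).
h: a_k = 24, 120, 384, 1040, 2608, 31312/5, …
ICs: h(0) = 24.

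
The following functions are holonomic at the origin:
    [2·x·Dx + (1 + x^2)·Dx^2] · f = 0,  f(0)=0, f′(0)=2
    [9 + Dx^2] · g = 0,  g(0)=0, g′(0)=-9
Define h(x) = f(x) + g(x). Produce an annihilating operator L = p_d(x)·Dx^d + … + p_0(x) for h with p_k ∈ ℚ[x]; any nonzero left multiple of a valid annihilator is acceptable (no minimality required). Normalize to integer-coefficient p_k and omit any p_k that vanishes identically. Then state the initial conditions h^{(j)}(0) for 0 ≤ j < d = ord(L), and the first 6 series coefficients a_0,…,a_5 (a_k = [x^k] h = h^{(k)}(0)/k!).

L = (-54·x + 540·x^3 + 162·x^5)·Dx + (63 + 279·x^2 + 297·x^4 + 81·x^6)·Dx^2 + (-6·x + 60·x^3 + 18·x^5)·Dx^3 + (7 + 31·x^2 + 33·x^4 + 9·x^6)·Dx^4  (order 4).
h: a_k = 0, -7, 0, 77/6, 0, -227/40, …
ICs: h(0) = 0, h′(0) = -7, h′′(0) = 0, h′′′(0) = 77.

f: a_k = 0, 2, 0, -2/3, 0, 2/5, …
g: a_k = 0, -9, 0, 27/2, 0, -243/40, …
Sum ⇒ L₀ = lclm(L_f,L_g) in ℚ(x)⟨Dx⟩.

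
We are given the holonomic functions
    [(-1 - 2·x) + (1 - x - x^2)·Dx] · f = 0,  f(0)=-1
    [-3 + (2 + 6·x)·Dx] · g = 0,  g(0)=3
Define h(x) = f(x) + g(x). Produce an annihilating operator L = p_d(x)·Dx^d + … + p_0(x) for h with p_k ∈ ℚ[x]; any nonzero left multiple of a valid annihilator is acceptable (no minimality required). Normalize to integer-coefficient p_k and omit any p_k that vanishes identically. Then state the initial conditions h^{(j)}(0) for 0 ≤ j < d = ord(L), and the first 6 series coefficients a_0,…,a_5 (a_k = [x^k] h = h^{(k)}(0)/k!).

f: a_k = -1, -1, -2, -3, -5, -8, …
g: a_k = 3, 9/2, -27/8, 81/16, -1215/128, 5103/256, …
Weyl lclm of L_f,L_g ⇒ L₀ (ord ≤ 2).
L = (-33 - 117·x - 117·x^2 - 90·x^3) + (25 + 102·x + 303·x^2 + 378·x^3 + 225·x^4)·Dx + (2 - 22·x - 90·x^2 + 38·x^3 + 198·x^4 + 90·x^5)·Dx^2  (order 2).
h: a_k = 2, 7/2, -43/8, 33/16, -1855/128, 3055/256, …
ICs: h(0) = 2, h′(0) = 7/2.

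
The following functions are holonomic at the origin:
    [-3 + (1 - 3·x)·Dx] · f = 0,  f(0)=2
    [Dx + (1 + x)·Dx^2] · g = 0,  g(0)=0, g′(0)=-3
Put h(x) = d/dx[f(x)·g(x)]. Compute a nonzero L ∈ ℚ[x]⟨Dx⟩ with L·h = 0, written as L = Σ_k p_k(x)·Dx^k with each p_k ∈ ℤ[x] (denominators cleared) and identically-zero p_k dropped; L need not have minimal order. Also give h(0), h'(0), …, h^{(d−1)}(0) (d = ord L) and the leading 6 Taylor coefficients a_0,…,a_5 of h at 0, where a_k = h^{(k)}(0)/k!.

f: a_k = 2, 6, 18, 54, 162, 486, …
g: a_k = 0, -3, 3/2, -1, 3/4, -3/5, …
Sym-product of L_f,L_g gives L₀ (≤ ord 2).
Derive L from L₀ (diff closure).
L = 12 + (7 + 15·x)·Dx + (-1 + 2·x + 3·x^2)·Dx^2  (order 2).
h: a_k = -6, -30, -141, -558, -4197/2, -37743/5, …
ICs: h(0) = -6, h′(0) = -30.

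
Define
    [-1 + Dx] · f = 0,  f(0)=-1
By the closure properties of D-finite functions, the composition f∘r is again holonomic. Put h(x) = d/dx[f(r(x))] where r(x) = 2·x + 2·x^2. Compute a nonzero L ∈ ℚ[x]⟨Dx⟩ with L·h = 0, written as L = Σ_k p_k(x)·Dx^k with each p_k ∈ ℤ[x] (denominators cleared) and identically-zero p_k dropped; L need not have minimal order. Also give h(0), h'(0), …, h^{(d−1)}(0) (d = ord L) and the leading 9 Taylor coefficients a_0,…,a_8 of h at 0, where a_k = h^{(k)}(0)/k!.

f: a_k = -1, -1, -1/2, -1/6, -1/24, -1/120, -1/720, -1/5040, -1/40320, …
h₀=f(r): pull back L_f along r ⇒ L₀.
Differentiate: ansatz ord ≤ ord L₀ ⇒ L.
L = (4 + 8·x + 8·x^2) + (-1 - 2·x)·Dx  (order 1).
h: a_k = -2, -8, -16, -80/3, -104/3, -608/15, -1856/45, -12224/315, -2096/63, …
ICs: h(0) = -2.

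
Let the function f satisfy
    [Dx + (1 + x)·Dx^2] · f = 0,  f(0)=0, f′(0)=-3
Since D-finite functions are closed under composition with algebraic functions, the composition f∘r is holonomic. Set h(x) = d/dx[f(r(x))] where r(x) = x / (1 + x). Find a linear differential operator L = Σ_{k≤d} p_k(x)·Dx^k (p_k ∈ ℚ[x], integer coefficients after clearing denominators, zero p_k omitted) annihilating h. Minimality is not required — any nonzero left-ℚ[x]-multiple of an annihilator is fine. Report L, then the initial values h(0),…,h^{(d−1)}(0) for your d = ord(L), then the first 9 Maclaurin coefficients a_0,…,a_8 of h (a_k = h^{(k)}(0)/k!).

f: a_k = 0, -3, 3/2, -1, 3/4, -3/5, 1/2, -3/7, 3/8, …
f∘r: x↦r, Dx↦Dx/r' in L_f ⇒ L₀.
Derive L from L₀ (diff closure).
L = (3 + 4·x) + (1 + 3·x + 2·x^2)·Dx  (order 1).
h: a_k = -3, 9, -21, 45, -93, 189, -381, 765, -1533, …
ICs: h(0) = -3.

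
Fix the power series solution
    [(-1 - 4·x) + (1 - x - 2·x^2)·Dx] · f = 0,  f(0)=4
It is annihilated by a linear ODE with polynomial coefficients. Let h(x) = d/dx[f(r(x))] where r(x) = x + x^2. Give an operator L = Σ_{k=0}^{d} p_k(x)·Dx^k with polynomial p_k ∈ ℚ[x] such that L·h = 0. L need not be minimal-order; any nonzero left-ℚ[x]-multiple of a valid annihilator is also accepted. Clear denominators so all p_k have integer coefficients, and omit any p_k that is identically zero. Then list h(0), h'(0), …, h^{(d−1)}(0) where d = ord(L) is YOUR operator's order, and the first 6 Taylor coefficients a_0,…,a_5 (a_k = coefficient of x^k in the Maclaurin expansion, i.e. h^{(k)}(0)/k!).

f: a_k = 4, 4, 12, 20, 44, 84, …
f∘r: x↦r, Dx↦Dx/r' in L_f ⇒ L₀.
h=h₀': d/dx-closure on L₀ ⇒ L.
L = (8 + 10·x + 30·x^2 + 40·x^3 + 20·x^4) + (-1 - x + 5·x^2 + 10·x^3 + 10·x^4 + 4·x^5)·Dx  (order 1).
h: a_k = 4, 32, 132, 464, 1600, 5256, …
ICs: h(0) = 4.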